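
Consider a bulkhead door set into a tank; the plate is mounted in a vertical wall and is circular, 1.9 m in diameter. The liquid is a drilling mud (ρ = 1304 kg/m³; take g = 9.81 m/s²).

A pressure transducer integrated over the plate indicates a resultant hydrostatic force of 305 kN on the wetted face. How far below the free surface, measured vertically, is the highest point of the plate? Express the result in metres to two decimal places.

γ = ρg = 1304 × 9.81 / 1000 = 12.79224 kN/m³.
A = π(0.95)² = 2.83529 m².
From F = γ·h_c·A, the centroid depth is h_c = 305/(12.79224 × 2.83529) = 8.40922 m.
The centroid is at the centre, 0.95 m below the top of the plate, so the highest point sits at h_top = 8.40922 − 0.95 = 7.45922 m below the surface.

d_top ≈ 7.46 m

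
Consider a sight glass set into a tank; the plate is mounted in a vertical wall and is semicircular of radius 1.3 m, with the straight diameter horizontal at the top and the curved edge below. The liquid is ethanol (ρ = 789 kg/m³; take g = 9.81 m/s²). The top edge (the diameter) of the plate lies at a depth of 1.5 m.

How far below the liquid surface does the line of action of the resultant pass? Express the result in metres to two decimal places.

γ = ρg = 789 × 9.81 / 1000 = 7.74009 kN/m³.
The centroid of a semicircle lies 4r/(3π) = 0.551737 m from the diameter, here below the top edge, so the centroid depth is h_c = 1.5 + 0.551737 = 2.05174 m.
A = πr²/2 = π × 1.3²/2 = 2.65465 m².
Resultant F = γ·h_c·A = 7.74009 × 2.05174 × 2.65465 = 42.1576 kN.
I_c = (π/8 − 8/(9π))·r⁴ = 0.109757 × 1.3⁴ = 0.313477 m⁴.
Centre of pressure: y_p = y_c + I_c/(y_c·A) = 2.05174 + 0.313477/(2.05174 × 2.65465) = 2.05174 + 0.0575541 = 2.10929 m along the plane.

h_p = 2.11 m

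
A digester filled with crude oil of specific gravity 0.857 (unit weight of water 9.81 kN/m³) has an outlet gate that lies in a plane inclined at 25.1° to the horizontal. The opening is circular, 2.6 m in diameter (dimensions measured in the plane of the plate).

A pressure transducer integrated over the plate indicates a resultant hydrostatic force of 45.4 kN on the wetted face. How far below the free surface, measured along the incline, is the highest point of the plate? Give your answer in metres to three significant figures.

γ = 0.857 × 9.81 = 8.40717 kN/m³.
A = π(1.3)² = 5.30929 m².
From F = γ·h_c·A, the centroid depth is h_c = 45.4/(8.40717 × 5.30929) = 1.01711 m.
Let θ = 25.1° be the plate's angle to the horizontal; measure y along the incline from where the plane meets the free surface. Vertical depth h = y·sinθ with sinθ = 0.424199.
Along the incline, y_c = h_c/sinθ = 1.01711/0.424199 = 2.39772 m.
The centroid is at the centre, 1.3 m below the top of the plate, so the highest point sits at y_top = 2.39772 − 1.3 = 1.09772 m along the incline.

y_top ≈ 1.10 m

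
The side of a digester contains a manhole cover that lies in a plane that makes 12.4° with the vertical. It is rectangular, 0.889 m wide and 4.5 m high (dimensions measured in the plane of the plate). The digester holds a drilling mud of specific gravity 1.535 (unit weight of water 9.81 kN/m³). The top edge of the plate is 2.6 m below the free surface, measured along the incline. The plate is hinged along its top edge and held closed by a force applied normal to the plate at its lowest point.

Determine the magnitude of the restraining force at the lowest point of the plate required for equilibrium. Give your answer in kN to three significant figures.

γ = 1.535 × 9.81 = 15.05835 kN/m³.
The plate makes 12.4° with the vertical, i.e. θ = 90° − 12.4° = 77.6° to the horizontal. Measuring y along the incline from the free-surface line, vertical depth h = y·sinθ with sinθ = 0.976672.
The centroid lies 4.5/2 = 2.25 m below the top edge, so y_c = 2.6 + 2.25 = 4.85 m and h_c = 4.85 × 0.976672 = 4.73686 m.
A = 0.889 × 4.5 = 4.0005 m².
Resultant F = γ·h_c·A = 15.05835 × 4.73686 × 4.0005 = 285.353 kN.
I_c = b·h³/12 = 0.889 × 4.5³/12 = 6.75084 m⁴.
Centre of pressure: y_p = y_c + I_c/(y_c·A) = 4.85 + 6.75084/(4.85 × 4.0005) = 4.85 + 0.347938 = 5.19794 m along the plane.
The resultant acts 2.25 + 0.347938 = 2.59794 m (along the plate) below the hinge at the top edge, so the moment about the hinge is M = F × 2.59794 = 285.353 × 2.59794 = 741.33 kN·m.
A normal force at the bottom, 4.5 m from the hinge, must supply this moment: P = 741.33/4.5 = 164.74 kN.

P ≈ 165 kN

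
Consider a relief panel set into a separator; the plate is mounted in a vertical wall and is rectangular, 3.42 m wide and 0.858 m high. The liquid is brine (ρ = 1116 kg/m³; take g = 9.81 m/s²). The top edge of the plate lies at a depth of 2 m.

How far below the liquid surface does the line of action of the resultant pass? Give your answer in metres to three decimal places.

h_p = 2.454 m

γ = ρg = 1116 × 9.81 / 1000 = 10.94796 kN/m³.
The centroid lies 0.858/2 = 0.429 m below the top edge, so the centroid depth is h_c = 2 + 0.429 = 2.429 m.
A = 3.42 × 0.858 = 2.93436 m².
Resultant F = γ·h_c·A = 10.94796 × 2.429 × 2.93436 = 78.0322 kN.
I_c = b·h³/12 = 3.42 × 0.858³/12 = 0.180014 m⁴.
Centre of pressure: y_p = y_c + I_c/(y_c·A) = 2.429 + 0.180014/(2.429 × 2.93436) = 2.429 + 0.025256 = 2.45426 m along the plane.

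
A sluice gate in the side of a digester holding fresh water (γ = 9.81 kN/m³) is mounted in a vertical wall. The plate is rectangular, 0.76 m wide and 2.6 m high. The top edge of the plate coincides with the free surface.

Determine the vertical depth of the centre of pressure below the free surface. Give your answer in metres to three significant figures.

γ = 9.81 kN/m³.
The centroid lies 2.6/2 = 1.3 m below the top edge, so the centroid depth is h_c = 1.3 m.
A = 0.76 × 2.6 = 1.976 m².
Resultant F = γ·h_c·A = 9.81 × 1.3 × 1.976 = 25.1999 kN.
I_c = b·h³/12 = 0.76 × 2.6³/12 = 1.11315 m⁴.
Centre of pressure: y_p = y_c + I_c/(y_c·A) = 1.3 + 1.11315/(1.3 × 1.976) = 1.3 + 0.433335 = 1.73334 m along the plane.

h_p = 1.73 m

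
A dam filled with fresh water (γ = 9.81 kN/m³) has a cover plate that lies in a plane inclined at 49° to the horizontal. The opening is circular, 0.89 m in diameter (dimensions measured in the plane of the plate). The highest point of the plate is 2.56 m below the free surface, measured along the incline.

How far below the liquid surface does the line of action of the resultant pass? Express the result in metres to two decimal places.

h_p = 2.28 m

γ = 9.81 kN/m³.
Let θ = 49° be the plate's angle to the horizontal; measure y along the incline from where the plane meets the free surface. Vertical depth h = y·sinθ with sinθ = 0.754710.
The centroid is at the centre, 0.445 m below the top of the plate, so y_c = 2.56 + 0.445 = 3.005 m and h_c = 3.005 × 0.754710 = 2.2679 m.
A = π(0.445)² = 0.622114 m².
Resultant F = γ·h_c·A = 9.81 × 2.2679 × 0.622114 = 13.8409 kN.
I_c = πr⁴/4 = π × 0.445⁴/4 = 0.0307985 m⁴.
Centre of pressure: y_p = y_c + I_c/(y_c·A) = 3.005 + 0.0307985/(3.005 × 0.622114) = 3.005 + 0.0164746 = 3.02147 m along the plane.
Vertically, h_p = y_p·sinθ = 3.02147 × 0.754710 = 2.28033 m.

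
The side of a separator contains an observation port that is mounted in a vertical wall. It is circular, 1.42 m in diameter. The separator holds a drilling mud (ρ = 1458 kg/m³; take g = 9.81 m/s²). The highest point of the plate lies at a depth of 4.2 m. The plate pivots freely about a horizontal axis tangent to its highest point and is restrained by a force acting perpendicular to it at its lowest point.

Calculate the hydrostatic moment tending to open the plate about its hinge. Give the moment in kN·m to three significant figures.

M ≈ 81.8 kN·m

γ = ρg = 1458 × 9.81 / 1000 = 14.30298 kN/m³.
The centroid is at the centre, 0.71 m below the top of the plate, so the centroid depth is h_c = 4.2 + 0.71 = 4.91 m.
A = π(0.71)² = 1.58368 m².
Resultant F = γ·h_c·A = 14.30298 × 4.91 × 1.58368 = 111.218 kN.
I_c = πr⁴/4 = π × 0.71⁴/4 = 0.199583 m⁴.
Centre of pressure: y_p = y_c + I_c/(y_c·A) = 4.91 + 0.199583/(4.91 × 1.58368) = 4.91 + 0.025667 = 4.93567 m along the plane.
The resultant acts 0.71 + 0.025667 = 0.735667 m (along the plate) below the hinge at the top edge, so the moment about the hinge is M = F × 0.735667 = 111.218 × 0.735667 = 81.8194 kN·m.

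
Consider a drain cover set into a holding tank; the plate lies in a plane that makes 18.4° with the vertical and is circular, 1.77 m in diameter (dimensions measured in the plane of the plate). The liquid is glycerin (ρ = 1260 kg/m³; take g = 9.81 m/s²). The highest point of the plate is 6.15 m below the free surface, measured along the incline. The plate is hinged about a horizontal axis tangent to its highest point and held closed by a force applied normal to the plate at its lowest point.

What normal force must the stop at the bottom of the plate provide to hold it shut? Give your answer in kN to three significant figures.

P ≈ 105 kN

γ = ρg = 1260 × 9.81 / 1000 = 12.3606 kN/m³.
The plate makes 18.4° with the vertical, i.e. θ = 90° − 18.4° = 71.6° to the horizontal. Measuring y along the incline from the free-surface line, vertical depth h = y·sinθ with sinθ = 0.948876.
The centroid is at the centre, 0.885 m below the top of the plate, so y_c = 6.15 + 0.885 = 7.035 m and h_c = 7.035 × 0.948876 = 6.67534 m.
A = π(0.885)² = 2.46057 m².
Resultant F = γ·h_c·A = 12.3606 × 6.67534 × 2.46057 = 203.025 kN.
I_c = πr⁴/4 = π × 0.885⁴/4 = 0.481796 m⁴.
Centre of pressure: y_p = y_c + I_c/(y_c·A) = 7.035 + 0.481796/(7.035 × 2.46057) = 7.035 + 0.0278332 = 7.06283 m along the plane.
The resultant acts 0.885 + 0.0278332 = 0.912833 m (along the plate) below the hinge at the top edge, so the moment about the hinge is M = F × 0.912833 = 203.025 × 0.912833 = 185.328 kN·m.
A normal force at the bottom, 1.77 m from the hinge, must supply this moment: P = 185.328/1.77 = 104.705 kN.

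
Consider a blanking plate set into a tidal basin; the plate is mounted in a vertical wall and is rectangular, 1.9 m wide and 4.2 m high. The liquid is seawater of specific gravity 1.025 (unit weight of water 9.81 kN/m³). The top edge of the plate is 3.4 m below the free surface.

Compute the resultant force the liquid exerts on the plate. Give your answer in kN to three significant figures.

F ≈ 441 kN

γ = 1.025 × 9.81 = 10.05525 kN/m³.
The centroid lies 4.2/2 = 2.1 m below the top edge, so the centroid depth is h_c = 3.4 + 2.1 = 5.5 m.
A = 1.9 × 4.2 = 7.98 m².
Resultant F = γ·h_c·A = 10.05525 × 5.5 × 7.98 = 441.325 kN.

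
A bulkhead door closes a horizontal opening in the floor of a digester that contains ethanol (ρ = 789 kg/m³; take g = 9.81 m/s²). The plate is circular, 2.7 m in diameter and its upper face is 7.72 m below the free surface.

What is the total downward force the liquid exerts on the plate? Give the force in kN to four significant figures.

F ≈ 342.1 kN

γ = ρg = 789 × 9.81 / 1000 = 7.74009 kN/m³.
The plate is horizontal, so pressure is uniform at p = γ·h = 7.74009 × 7.72 = 59.7535 kN/m².
A = π(1.35)² = 5.72555 m².
F = p·A = 59.7535 × 5.72555 = 342.122 kN.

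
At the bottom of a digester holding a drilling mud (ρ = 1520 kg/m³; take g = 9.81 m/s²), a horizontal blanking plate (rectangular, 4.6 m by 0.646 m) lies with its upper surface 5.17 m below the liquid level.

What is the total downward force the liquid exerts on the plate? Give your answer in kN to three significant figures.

F ≈ 229 kN

γ = ρg = 1520 × 9.81 / 1000 = 14.9112 kN/m³.
The plate is horizontal, so pressure is uniform at p = γ·h = 14.9112 × 5.17 = 77.0909 kN/m².
A = 4.6 × 0.646 = 2.9716 m².
F = p·A = 77.0909 × 2.9716 = 229.083 kN.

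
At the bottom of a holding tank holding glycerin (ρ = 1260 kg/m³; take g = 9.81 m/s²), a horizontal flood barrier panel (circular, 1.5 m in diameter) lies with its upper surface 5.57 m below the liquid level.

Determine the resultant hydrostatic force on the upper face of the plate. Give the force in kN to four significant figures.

γ = ρg = 1260 × 9.81 / 1000 = 12.3606 kN/m³.
The plate is horizontal, so pressure is uniform at p = γ·h = 12.3606 × 5.57 = 68.8485 kN/m².
A = π(0.75)² = 1.76715 m².
F = p·A = 68.8485 × 1.76715 = 121.666 kN.

F ≈ 121.7 kN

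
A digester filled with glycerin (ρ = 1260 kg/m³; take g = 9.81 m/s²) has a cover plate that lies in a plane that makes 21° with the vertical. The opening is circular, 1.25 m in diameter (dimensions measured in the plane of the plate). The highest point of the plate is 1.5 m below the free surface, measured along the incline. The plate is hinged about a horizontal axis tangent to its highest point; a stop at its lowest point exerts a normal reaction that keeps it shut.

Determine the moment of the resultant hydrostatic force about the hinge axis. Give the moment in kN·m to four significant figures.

M ≈ 20.19 kN·m

γ = ρg = 1260 × 9.81 / 1000 = 12.3606 kN/m³.
The plate makes 21° with the vertical, i.e. θ = 90° − 21° = 69° to the horizontal. Measuring y along the incline from the free-surface line, vertical depth h = y·sinθ with sinθ = 0.933580.
The centroid is at the centre, 0.625 m below the top of the plate, so y_c = 1.5 + 0.625 = 2.125 m and h_c = 2.125 × 0.933580 = 1.98386 m.
A = π(0.625)² = 1.22718 m².
Resultant F = γ·h_c·A = 12.3606 × 1.98386 × 1.22718 = 30.0925 kN.
I_c = πr⁴/4 = π × 0.625⁴/4 = 0.119842 m⁴.
Centre of pressure: y_p = y_c + I_c/(y_c·A) = 2.125 + 0.119842/(2.125 × 1.22718) = 2.125 + 0.045956 = 2.17096 m along the plane.
The resultant acts 0.625 + 0.045956 = 0.670956 m (along the plate) below the hinge at the top edge, so the moment about the hinge is M = F × 0.670956 = 30.0925 × 0.670956 = 20.1907 kN·m.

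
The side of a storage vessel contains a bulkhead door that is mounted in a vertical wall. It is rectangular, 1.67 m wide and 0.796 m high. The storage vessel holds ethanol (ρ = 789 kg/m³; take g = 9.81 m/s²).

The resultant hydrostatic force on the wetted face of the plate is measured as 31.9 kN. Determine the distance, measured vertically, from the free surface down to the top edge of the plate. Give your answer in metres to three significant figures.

γ = ρg = 789 × 9.81 / 1000 = 7.74009 kN/m³.
A = 1.67 × 0.796 = 1.32932 m².
From F = γ·h_c·A, the centroid depth is h_c = 31.9/(7.74009 × 1.32932) = 3.10038 m.
The centroid lies 0.796/2 = 0.398 m below the top edge, so the top edge sits at h_top = 3.10038 − 0.398 = 2.70238 m below the surface.

d_top ≈ 2.70 m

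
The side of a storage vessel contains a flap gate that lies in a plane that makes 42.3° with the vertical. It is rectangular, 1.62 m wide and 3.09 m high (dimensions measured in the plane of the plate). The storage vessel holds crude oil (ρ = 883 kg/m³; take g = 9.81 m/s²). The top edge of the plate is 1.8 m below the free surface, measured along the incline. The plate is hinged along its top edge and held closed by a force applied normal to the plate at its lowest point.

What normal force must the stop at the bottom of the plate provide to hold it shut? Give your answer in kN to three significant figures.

P ≈ 61.9 kN

γ = ρg = 883 × 9.81 / 1000 = 8.66223 kN/m³.
The plate makes 42.3° with the vertical, i.e. θ = 90° − 42.3° = 47.7° to the horizontal. Measuring y along the incline from the free-surface line, vertical depth h = y·sinθ with sinθ = 0.739631.
The centroid lies 3.09/2 = 1.545 m below the top edge, so y_c = 1.8 + 1.545 = 3.345 m and h_c = 3.345 × 0.739631 = 2.47407 m.
A = 1.62 × 3.09 = 5.0058 m².
Resultant F = γ·h_c·A = 8.66223 × 2.47407 × 5.0058 = 107.279 kN.
I_c = b·h³/12 = 1.62 × 3.09³/12 = 3.98299 m⁴.
Centre of pressure: y_p = y_c + I_c/(y_c·A) = 3.345 + 3.98299/(3.345 × 5.0058) = 3.345 + 0.23787 = 3.58287 m along the plane.
The resultant acts 1.545 + 0.23787 = 1.78287 m (along the plate) below the hinge at the top edge, so the moment about the hinge is M = F × 1.78287 = 107.279 × 1.78287 = 191.265 kN·m.
A normal force at the bottom, 3.09 m from the hinge, must supply this moment: P = 191.265/3.09 = 61.8981 kN.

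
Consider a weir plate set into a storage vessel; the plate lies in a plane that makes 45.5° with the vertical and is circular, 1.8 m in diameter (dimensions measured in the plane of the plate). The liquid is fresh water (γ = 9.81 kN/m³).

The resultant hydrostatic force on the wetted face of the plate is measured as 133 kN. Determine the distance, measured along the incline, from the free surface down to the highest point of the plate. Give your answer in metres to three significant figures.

y_top ≈ 6.70 m

γ = 9.81 kN/m³.
A = π(0.9)² = 2.54469 m².
From F = γ·h_c·A, the centroid depth is h_c = 133/(9.81 × 2.54469) = 5.3278 m.
The plate makes 45.5° with the vertical, i.e. θ = 90° − 45.5° = 44.5° to the horizontal. Measuring y along the incline from the free-surface line, vertical depth h = y·sinθ with sinθ = 0.700909.
Along the incline, y_c = h_c/sinθ = 5.3278/0.700909 = 7.60127 m.
The centroid is at the centre, 0.9 m below the top of the plate, so the highest point sits at y_top = 7.60127 − 0.9 = 6.70127 m along the incline.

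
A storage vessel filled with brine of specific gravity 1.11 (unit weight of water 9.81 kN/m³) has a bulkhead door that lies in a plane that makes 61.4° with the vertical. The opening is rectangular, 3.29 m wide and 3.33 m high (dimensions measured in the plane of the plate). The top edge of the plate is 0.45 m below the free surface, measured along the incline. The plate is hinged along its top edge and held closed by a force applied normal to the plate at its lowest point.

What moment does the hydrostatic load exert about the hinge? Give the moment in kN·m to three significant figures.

M ≈ 254 kN·m

γ = 1.11 × 9.81 = 10.8891 kN/m³.
The plate makes 61.4° with the vertical, i.e. θ = 90° − 61.4° = 28.6° to the horizontal. Measuring y along the incline from the free-surface line, vertical depth h = y·sinθ with sinθ = 0.478692.
The centroid lies 3.33/2 = 1.665 m below the top edge, so y_c = 0.45 + 1.665 = 2.115 m and h_c = 2.115 × 0.478692 = 1.01243 m.
A = 3.29 × 3.33 = 10.9557 m².
Resultant F = γ·h_c·A = 10.8891 × 1.01243 × 10.9557 = 120.781 kN.
I_c = b·h³/12 = 3.29 × 3.33³/12 = 10.1239 m⁴.
Centre of pressure: y_p = y_c + I_c/(y_c·A) = 2.115 + 10.1239/(2.115 × 10.9557) = 2.115 + 0.436915 = 2.55192 m along the plane.
The resultant acts 1.665 + 0.436915 = 2.10191 m (along the plate) below the hinge at the top edge, so the moment about the hinge is M = F × 2.10191 = 120.781 × 2.10191 = 253.871 kN·m.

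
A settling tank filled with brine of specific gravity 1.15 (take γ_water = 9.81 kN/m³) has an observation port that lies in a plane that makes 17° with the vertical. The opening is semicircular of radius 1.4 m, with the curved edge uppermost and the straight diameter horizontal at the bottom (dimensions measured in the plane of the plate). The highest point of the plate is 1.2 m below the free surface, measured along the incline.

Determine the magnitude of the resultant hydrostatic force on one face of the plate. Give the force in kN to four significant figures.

γ = 1.15 × 9.81 = 11.2815 kN/m³.
The plate makes 17° with the vertical, i.e. θ = 90° − 17° = 73° to the horizontal. Measuring y along the incline from the free-surface line, vertical depth h = y·sinθ with sinθ = 0.956305.
The centroid lies 4r/(3π) = 0.594178 m above the diameter, so r − 4r/(3π) = 1.4 − 0.594178 = 0.805822 m below the topmost point, so y_c = 1.2 + 0.805822 = 2.00582 m and h_c = 2.00582 × 0.956305 = 1.91818 m.
A = πr²/2 = π × 1.4²/2 = 3.07876 m².
Resultant F = γ·h_c·A = 11.2815 × 1.91818 × 3.07876 = 66.6242 kN.

F ≈ 66.62 kN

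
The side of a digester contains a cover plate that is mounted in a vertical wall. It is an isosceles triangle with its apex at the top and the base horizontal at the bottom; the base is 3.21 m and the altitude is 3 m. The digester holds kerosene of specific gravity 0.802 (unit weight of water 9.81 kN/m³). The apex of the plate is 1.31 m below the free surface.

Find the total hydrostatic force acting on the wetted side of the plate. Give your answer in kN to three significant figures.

F ≈ 125 kN

γ = 0.802 × 9.81 = 7.86762 kN/m³.
With the apex up, the centroid sits 2h/3 = 2 × 3/3 = 2 m below the apex, so the centroid depth is h_c = 1.31 + 2 = 3.31 m.
A = ½ × 3.21 × 3 = 4.815 m².
Resultant F = γ·h_c·A = 7.86762 × 3.31 × 4.815 = 125.391 kN.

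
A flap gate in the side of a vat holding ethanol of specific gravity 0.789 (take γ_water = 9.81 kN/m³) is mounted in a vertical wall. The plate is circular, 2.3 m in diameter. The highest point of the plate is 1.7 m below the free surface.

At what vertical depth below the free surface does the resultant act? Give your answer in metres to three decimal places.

h_p = 2.966 m

γ = 0.789 × 9.81 = 7.74009 kN/m³.
The centroid is at the centre, 1.15 m below the top of the plate, so the centroid depth is h_c = 1.7 + 1.15 = 2.85 m.
A = π(1.15)² = 4.15476 m².
Resultant F = γ·h_c·A = 7.74009 × 2.85 × 4.15476 = 91.6509 kN.
I_c = πr⁴/4 = π × 1.15⁴/4 = 1.37367 m⁴.
Centre of pressure: y_p = y_c + I_c/(y_c·A) = 2.85 + 1.37367/(2.85 × 4.15476) = 2.85 + 0.116009 = 2.96601 m along the plane.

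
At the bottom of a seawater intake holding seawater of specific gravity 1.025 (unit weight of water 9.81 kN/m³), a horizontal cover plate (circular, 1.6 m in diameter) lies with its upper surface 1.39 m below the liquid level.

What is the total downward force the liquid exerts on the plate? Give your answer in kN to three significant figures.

F ≈ 28.1 kN

γ = 1.025 × 9.81 = 10.05525 kN/m³.
The plate is horizontal, so pressure is uniform at p = γ·h = 10.05525 × 1.39 = 13.9768 kN/m².
A = π(0.8)² = 2.01062 m².
F = p·A = 13.9768 × 2.01062 = 28.102 kN.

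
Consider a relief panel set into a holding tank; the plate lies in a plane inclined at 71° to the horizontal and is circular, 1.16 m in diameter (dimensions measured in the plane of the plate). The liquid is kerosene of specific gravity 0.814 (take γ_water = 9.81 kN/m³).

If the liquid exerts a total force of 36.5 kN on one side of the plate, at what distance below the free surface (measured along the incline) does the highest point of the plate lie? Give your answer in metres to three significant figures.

y_top ≈ 3.99 m

γ = 0.814 × 9.81 = 7.98534 kN/m³.
A = π(0.58)² = 1.05683 m².
From F = γ·h_c·A, the centroid depth is h_c = 36.5/(7.98534 × 1.05683) = 4.32508 m.
Let θ = 71° be the plate's angle to the horizontal; measure y along the incline from where the plane meets the free surface. Vertical depth h = y·sinθ with sinθ = 0.945519.
Along the incline, y_c = h_c/sinθ = 4.32508/0.945519 = 4.57429 m.
The centroid is at the centre, 0.58 m below the top of the plate, so the highest point sits at y_top = 4.57429 − 0.58 = 3.99429 m along the incline.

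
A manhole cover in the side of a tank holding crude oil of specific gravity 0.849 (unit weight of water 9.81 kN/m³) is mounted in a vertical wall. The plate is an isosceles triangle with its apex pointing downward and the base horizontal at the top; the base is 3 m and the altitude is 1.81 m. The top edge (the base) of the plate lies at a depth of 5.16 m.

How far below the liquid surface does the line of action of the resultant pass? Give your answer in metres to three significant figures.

h_p = 5.79 m

γ = 0.849 × 9.81 = 8.32869 kN/m³.
With the apex down, the centroid sits h/3 = 1.81/3 = 0.603333 m below the base (the top edge), so the centroid depth is h_c = 5.16 + 0.603333 = 5.76333 m.
A = ½ × 3 × 1.81 = 2.715 m².
Resultant F = γ·h_c·A = 8.32869 × 5.76333 × 2.715 = 130.323 kN.
I_c = b·h³/36 = 3 × 1.81³/36 = 0.494145 m⁴.
Centre of pressure: y_p = y_c + I_c/(y_c·A) = 5.76333 + 0.494145/(5.76333 × 2.715) = 5.76333 + 0.0315799 = 5.79491 m along the plane.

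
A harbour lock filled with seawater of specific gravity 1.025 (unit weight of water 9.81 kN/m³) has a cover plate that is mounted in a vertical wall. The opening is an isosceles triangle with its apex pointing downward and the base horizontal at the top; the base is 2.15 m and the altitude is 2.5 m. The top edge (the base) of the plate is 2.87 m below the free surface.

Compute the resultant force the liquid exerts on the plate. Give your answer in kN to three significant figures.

F ≈ 100 kN

γ = 1.025 × 9.81 = 10.05525 kN/m³.
With the apex down, the centroid sits h/3 = 2.5/3 = 0.833333 m below the base (the top edge), so the centroid depth is h_c = 2.87 + 0.833333 = 3.70333 m.
A = ½ × 2.15 × 2.5 = 2.6875 m².
Resultant F = γ·h_c·A = 10.05525 × 3.70333 × 2.6875 = 100.077 kN.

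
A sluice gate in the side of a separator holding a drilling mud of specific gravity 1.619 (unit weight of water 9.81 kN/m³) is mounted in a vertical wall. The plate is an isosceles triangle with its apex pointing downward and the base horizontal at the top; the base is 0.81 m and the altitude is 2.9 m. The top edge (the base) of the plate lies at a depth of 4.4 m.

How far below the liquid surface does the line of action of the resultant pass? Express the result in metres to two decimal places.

h_p = 5.45 m

γ = 1.619 × 9.81 = 15.88239 kN/m³.
With the apex down, the centroid sits h/3 = 2.9/3 = 0.966667 m below the base (the top edge), so the centroid depth is h_c = 4.4 + 0.966667 = 5.36667 m.
A = ½ × 0.81 × 2.9 = 1.1745 m².
Resultant F = γ·h_c·A = 15.88239 × 5.36667 × 1.1745 = 100.109 kN.
I_c = b·h³/36 = 0.81 × 2.9³/36 = 0.548752 m⁴.
Centre of pressure: y_p = y_c + I_c/(y_c·A) = 5.36667 + 0.548752/(5.36667 × 1.1745) = 5.36667 + 0.0870599 = 5.45373 m along the plane.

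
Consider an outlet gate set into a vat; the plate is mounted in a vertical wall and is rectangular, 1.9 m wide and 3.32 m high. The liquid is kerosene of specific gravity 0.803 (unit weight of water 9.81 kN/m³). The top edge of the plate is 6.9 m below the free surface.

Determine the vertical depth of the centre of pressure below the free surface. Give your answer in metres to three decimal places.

γ = 0.803 × 9.81 = 7.87743 kN/m³.
The centroid lies 3.32/2 = 1.66 m below the top edge, so the centroid depth is h_c = 6.9 + 1.66 = 8.56 m.
A = 1.9 × 3.32 = 6.308 m².
Resultant F = γ·h_c·A = 7.87743 × 8.56 × 6.308 = 425.353 kN.
I_c = b·h³/12 = 1.9 × 3.32³/12 = 5.79411 m⁴.
Centre of pressure: y_p = y_c + I_c/(y_c·A) = 8.56 + 5.79411/(8.56 × 6.308) = 8.56 + 0.107305 = 8.66731 m along the plane.

h_p = 8.667 m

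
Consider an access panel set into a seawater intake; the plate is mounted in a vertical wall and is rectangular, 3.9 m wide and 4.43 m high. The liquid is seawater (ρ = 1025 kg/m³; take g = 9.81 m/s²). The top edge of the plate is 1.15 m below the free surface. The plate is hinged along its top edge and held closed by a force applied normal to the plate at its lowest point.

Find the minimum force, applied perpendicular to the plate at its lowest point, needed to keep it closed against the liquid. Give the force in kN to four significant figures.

γ = ρg = 1025 × 9.81 / 1000 = 10.05525 kN/m³.
The centroid lies 4.43/2 = 2.215 m below the top edge, so the centroid depth is h_c = 1.15 + 2.215 = 3.365 m.
A = 3.9 × 4.43 = 17.277 m².
Resultant F = γ·h_c·A = 10.05525 × 3.365 × 17.277 = 584.583 kN.
I_c = b·h³/12 = 3.9 × 4.43³/12 = 28.2549 m⁴.
Centre of pressure: y_p = y_c + I_c/(y_c·A) = 3.365 + 28.2549/(3.365 × 17.277) = 3.365 + 0.486005 = 3.85101 m along the plane.
The resultant acts 2.215 + 0.486005 = 2.701 m (along the plate) below the hinge at the top edge, so the moment about the hinge is M = F × 2.701 = 584.583 × 2.701 = 1578.96 kN·m.
A normal force at the bottom, 4.43 m from the hinge, must supply this moment: P = 1578.96/4.43 = 356.424 kN.

P ≈ 356.4 kN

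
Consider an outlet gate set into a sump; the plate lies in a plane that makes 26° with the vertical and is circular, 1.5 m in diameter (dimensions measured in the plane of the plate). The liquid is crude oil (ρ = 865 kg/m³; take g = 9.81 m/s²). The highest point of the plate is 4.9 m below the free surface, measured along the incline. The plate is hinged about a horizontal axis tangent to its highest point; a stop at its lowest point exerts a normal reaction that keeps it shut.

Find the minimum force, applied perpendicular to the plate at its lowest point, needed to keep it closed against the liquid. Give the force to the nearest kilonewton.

P ≈ 39 kN

γ = ρg = 865 × 9.81 / 1000 = 8.48565 kN/m³.
The plate makes 26° with the vertical, i.e. θ = 90° − 26° = 64° to the horizontal. Measuring y along the incline from the free-surface line, vertical depth h = y·sinθ with sinθ = 0.898794.
The centroid is at the centre, 0.75 m below the top of the plate, so y_c = 4.9 + 0.75 = 5.65 m and h_c = 5.65 × 0.898794 = 5.07819 m.
A = π(0.75)² = 1.76715 m².
Resultant F = γ·h_c·A = 8.48565 × 5.07819 × 1.76715 = 76.1496 kN.
I_c = πr⁴/4 = π × 0.75⁴/4 = 0.248505 m⁴.
Centre of pressure: y_p = y_c + I_c/(y_c·A) = 5.65 + 0.248505/(5.65 × 1.76715) = 5.65 + 0.0248893 = 5.67489 m along the plane.
The resultant acts 0.75 + 0.0248893 = 0.774889 m (along the plate) below the hinge at the top edge, so the moment about the hinge is M = F × 0.774889 = 76.1496 × 0.774889 = 59.0075 kN·m.
A normal force at the bottom, 1.5 m from the hinge, must supply this moment: P = 59.0075/1.5 = 39.3383 kN.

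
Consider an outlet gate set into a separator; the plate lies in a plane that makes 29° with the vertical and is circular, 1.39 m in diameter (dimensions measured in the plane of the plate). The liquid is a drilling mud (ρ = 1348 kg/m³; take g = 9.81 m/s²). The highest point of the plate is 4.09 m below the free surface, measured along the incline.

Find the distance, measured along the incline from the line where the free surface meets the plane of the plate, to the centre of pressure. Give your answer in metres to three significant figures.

y_p = 4.81 m

γ = ρg = 1348 × 9.81 / 1000 = 13.22388 kN/m³.
The plate makes 29° with the vertical, i.e. θ = 90° − 29° = 61° to the horizontal. Measuring y along the incline from the free-surface line, vertical depth h = y·sinθ with sinθ = 0.874620.
The centroid is at the centre, 0.695 m below the top of the plate, so y_c = 4.09 + 0.695 = 4.785 m and h_c = 4.785 × 0.874620 = 4.18506 m.
A = π(0.695)² = 1.51747 m².
Resultant F = γ·h_c·A = 13.22388 × 4.18506 × 1.51747 = 83.9809 kN.
I_c = πr⁴/4 = π × 0.695⁴/4 = 0.183244 m⁴.
Centre of pressure: y_p = y_c + I_c/(y_c·A) = 4.785 + 0.183244/(4.785 × 1.51747) = 4.785 + 0.0252364 = 4.81024 m along the plane.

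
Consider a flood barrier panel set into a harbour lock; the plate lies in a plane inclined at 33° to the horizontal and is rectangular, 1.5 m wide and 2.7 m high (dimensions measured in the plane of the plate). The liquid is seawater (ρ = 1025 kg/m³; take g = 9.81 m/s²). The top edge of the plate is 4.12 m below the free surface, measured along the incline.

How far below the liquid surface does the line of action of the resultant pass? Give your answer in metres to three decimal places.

γ = ρg = 1025 × 9.81 / 1000 = 10.05525 kN/m³.
Let θ = 33° be the plate's angle to the horizontal; measure y along the incline from where the plane meets the free surface. Vertical depth h = y·sinθ with sinθ = 0.544639.
The centroid lies 2.7/2 = 1.35 m below the top edge, so y_c = 4.12 + 1.35 = 5.47 m and h_c = 5.47 × 0.544639 = 2.97918 m.
A = 1.5 × 2.7 = 4.05 m².
Resultant F = γ·h_c·A = 10.05525 × 2.97918 × 4.05 = 121.323 kN.
I_c = b·h³/12 = 1.5 × 2.7³/12 = 2.46038 m⁴.
Centre of pressure: y_p = y_c + I_c/(y_c·A) = 5.47 + 2.46038/(5.47 × 4.05) = 5.47 + 0.111061 = 5.58106 m along the plane.
Vertically, h_p = y_p·sinθ = 5.58106 × 0.544639 = 3.03966 m.

h_p = 3.040 m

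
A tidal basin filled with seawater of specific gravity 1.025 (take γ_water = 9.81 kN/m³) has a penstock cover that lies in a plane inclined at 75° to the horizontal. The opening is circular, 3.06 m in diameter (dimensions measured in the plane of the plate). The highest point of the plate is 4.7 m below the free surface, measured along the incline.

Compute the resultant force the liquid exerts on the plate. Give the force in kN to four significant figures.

γ = 1.025 × 9.81 = 10.05525 kN/m³.
Let θ = 75° be the plate's angle to the horizontal; measure y along the incline from where the plane meets the free surface. Vertical depth h = y·sinθ with sinθ = 0.965926.
The centroid is at the centre, 1.53 m below the top of the plate, so y_c = 4.7 + 1.53 = 6.23 m and h_c = 6.23 × 0.965926 = 6.01772 m.
A = π(1.53)² = 7.35415 m².
Resultant F = γ·h_c·A = 10.05525 × 6.01772 × 7.35415 = 444.997 kN.

F ≈ 445.0 kN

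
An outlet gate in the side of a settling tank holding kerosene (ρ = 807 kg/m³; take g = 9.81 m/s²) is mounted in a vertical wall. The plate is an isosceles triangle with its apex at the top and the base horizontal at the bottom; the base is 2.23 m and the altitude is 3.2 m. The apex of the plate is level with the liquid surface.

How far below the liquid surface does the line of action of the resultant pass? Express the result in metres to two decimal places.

h_p = 2.40 m

γ = ρg = 807 × 9.81 / 1000 = 7.91667 kN/m³.
With the apex up, the centroid sits 2h/3 = 2 × 3.2/3 = 2.13333 m below the apex, so the centroid depth is h_c = 2.13333 m.
A = ½ × 2.23 × 3.2 = 3.568 m².
Resultant F = γ·h_c·A = 7.91667 × 2.13333 × 3.568 = 60.2595 kN.
I_c = b·h³/36 = 2.23 × 3.2³/36 = 2.0298 m⁴.
Centre of pressure: y_p = y_c + I_c/(y_c·A) = 2.13333 + 2.0298/(2.13333 × 3.568) = 2.13333 + 0.266668 = 2.4 m along the plane.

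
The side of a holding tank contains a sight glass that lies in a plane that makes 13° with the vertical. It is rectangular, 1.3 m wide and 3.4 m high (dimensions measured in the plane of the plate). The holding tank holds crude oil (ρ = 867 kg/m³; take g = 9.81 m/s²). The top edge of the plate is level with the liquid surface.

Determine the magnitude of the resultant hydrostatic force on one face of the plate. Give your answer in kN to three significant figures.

F ≈ 62.3 kN

γ = ρg = 867 × 9.81 / 1000 = 8.50527 kN/m³.
The plate makes 13° with the vertical, i.e. θ = 90° − 13° = 77° to the horizontal. Measuring y along the incline from the free-surface line, vertical depth h = y·sinθ with sinθ = 0.974370.
The centroid lies 3.4/2 = 1.7 m below the top edge, so y_c = 1.7 m and h_c = 1.7 × 0.974370 = 1.65643 m.
A = 1.3 × 3.4 = 4.42 m².
Resultant F = γ·h_c·A = 8.50527 × 1.65643 × 4.42 = 62.2707 kN.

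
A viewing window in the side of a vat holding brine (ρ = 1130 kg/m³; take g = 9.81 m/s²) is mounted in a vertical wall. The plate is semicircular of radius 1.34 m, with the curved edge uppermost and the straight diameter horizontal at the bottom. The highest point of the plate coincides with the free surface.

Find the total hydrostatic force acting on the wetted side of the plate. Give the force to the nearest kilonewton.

γ = ρg = 1130 × 9.81 / 1000 = 11.0853 kN/m³.
The centroid lies 4r/(3π) = 0.568714 m above the diameter, so r − 4r/(3π) = 1.34 − 0.568714 = 0.771286 m below the topmost point, so the centroid depth is h_c = 0.771286 m.
A = πr²/2 = π × 1.34²/2 = 2.82052 m².
Resultant F = γ·h_c·A = 11.0853 × 0.771286 × 2.82052 = 24.1153 kN.

F ≈ 24 kN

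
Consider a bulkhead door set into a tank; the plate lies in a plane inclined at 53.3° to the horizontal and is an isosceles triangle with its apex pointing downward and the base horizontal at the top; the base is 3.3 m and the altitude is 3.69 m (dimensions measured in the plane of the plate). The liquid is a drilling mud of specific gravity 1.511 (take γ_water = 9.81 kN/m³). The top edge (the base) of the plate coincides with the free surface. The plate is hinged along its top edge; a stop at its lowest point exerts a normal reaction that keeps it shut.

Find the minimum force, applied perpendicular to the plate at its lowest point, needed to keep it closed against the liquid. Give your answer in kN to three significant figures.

γ = 1.511 × 9.81 = 14.82291 kN/m³.
Let θ = 53.3° be the plate's angle to the horizontal; measure y along the incline from where the plane meets the free surface. Vertical depth h = y·sinθ with sinθ = 0.801776.
With the apex down, the centroid sits h/3 = 3.69/3 = 1.23 m below the base (the top edge), so y_c = 1.23 m and h_c = 1.23 × 0.801776 = 0.986184 m.
A = ½ × 3.3 × 3.69 = 6.0885 m².
Resultant F = γ·h_c·A = 14.82291 × 0.986184 × 6.0885 = 89.0024 kN.
I_c = b·h³/36 = 3.3 × 3.69³/36 = 4.60565 m⁴.
Centre of pressure: y_p = y_c + I_c/(y_c·A) = 1.23 + 4.60565/(1.23 × 6.0885) = 1.23 + 0.615001 = 1.845 m along the plane.
The resultant acts 1.23 + 0.615001 = 1.845 m (along the plate) below the hinge at the top edge, so the moment about the hinge is M = F × 1.845 = 89.0024 × 1.845 = 164.209 kN·m.
A normal force at the bottom, 3.69 m from the hinge, must supply this moment: P = 164.209/3.69 = 44.5011 kN.

P ≈ 44.5 kN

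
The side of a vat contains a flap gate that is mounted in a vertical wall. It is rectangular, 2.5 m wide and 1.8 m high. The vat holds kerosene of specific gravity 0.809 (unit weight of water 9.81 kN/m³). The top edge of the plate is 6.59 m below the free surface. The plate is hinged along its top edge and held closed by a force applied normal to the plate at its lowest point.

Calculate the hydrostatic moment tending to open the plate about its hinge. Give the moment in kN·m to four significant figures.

γ = 0.809 × 9.81 = 7.93629 kN/m³.
The centroid lies 1.8/2 = 0.9 m below the top edge, so the centroid depth is h_c = 6.59 + 0.9 = 7.49 m.
A = 2.5 × 1.8 = 4.5 m².
Resultant F = γ·h_c·A = 7.93629 × 7.49 × 4.5 = 267.493 kN.
I_c = b·h³/12 = 2.5 × 1.8³/12 = 1.215 m⁴.
Centre of pressure: y_p = y_c + I_c/(y_c·A) = 7.49 + 1.215/(7.49 × 4.5) = 7.49 + 0.0360481 = 7.52605 m along the plane.
The resultant acts 0.9 + 0.0360481 = 0.936048 m (along the plate) below the hinge at the top edge, so the moment about the hinge is M = F × 0.936048 = 267.493 × 0.936048 = 250.386 kN·m.

M ≈ 250.4 kN·m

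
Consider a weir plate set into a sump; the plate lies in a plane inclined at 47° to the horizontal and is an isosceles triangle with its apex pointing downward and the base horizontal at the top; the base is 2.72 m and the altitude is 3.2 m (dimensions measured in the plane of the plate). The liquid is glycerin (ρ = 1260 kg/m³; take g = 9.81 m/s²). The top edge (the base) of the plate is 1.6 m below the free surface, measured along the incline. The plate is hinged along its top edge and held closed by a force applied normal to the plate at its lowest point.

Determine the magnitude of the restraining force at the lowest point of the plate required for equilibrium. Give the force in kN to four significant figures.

P ≈ 41.96 kN

γ = ρg = 1260 × 9.81 / 1000 = 12.3606 kN/m³.
Let θ = 47° be the plate's angle to the horizontal; measure y along the incline from where the plane meets the free surface. Vertical depth h = y·sinθ with sinθ = 0.731354.
With the apex down, the centroid sits h/3 = 3.2/3 = 1.06667 m below the base (the top edge), so y_c = 1.6 + 1.06667 = 2.66667 m and h_c = 2.66667 × 0.731354 = 1.95028 m.
A = ½ × 2.72 × 3.2 = 4.352 m².
Resultant F = γ·h_c·A = 12.3606 × 1.95028 × 4.352 = 104.912 kN.
I_c = b·h³/36 = 2.72 × 3.2³/36 = 2.4758 m⁴.
Centre of pressure: y_p = y_c + I_c/(y_c·A) = 2.66667 + 2.4758/(2.66667 × 4.352) = 2.66667 + 0.213333 = 2.88 m along the plane.
The resultant acts 1.06667 + 0.213333 = 1.28 m (along the plate) below the hinge at the top edge, so the moment about the hinge is M = F × 1.28 = 104.912 × 1.28 = 134.287 kN·m.
A normal force at the bottom, 3.2 m from the hinge, must supply this moment: P = 134.287/3.2 = 41.9647 kN.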